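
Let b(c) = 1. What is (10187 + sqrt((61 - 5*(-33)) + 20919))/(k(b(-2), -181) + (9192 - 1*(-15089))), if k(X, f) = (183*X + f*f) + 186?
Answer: 10187/57411 + sqrt(21145)/57411 ≈ 0.17997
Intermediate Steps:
k(X, f) = 186 + f**2 + 183*X (k(X, f) = (183*X + f**2) + 186 = (f**2 + 183*X) + 186 = 186 + f**2 + 183*X)
(10187 + sqrt((61 - 5*(-33)) + 20919))/(k(b(-2), -181) + (9192 - 1*(-15089))) = (10187 + sqrt((61 - 5*(-33)) + 20919))/((186 + (-181)**2 + 183*1) + (9192 - 1*(-15089))) = (10187 + sqrt((61 + 165) + 20919))/((186 + 32761 + 183) + (9192 + 15089)) = (10187 + sqrt(226 + 20919))/(33130 + 24281) = (10187 + sqrt(21145))/57411 = (10187 + sqrt(21145))*(1/57411) = 10187/57411 + sqrt(21145)/57411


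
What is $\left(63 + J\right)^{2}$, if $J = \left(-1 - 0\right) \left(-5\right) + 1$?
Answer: $4761$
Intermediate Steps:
$J = 6$ ($J = \left(-1 + 0\right) \left(-5\right) + 1 = \left(-1\right) \left(-5\right) + 1 = 5 + 1 = 6$)
$\left(63 + J\right)^{2} = \left(63 + 6\right)^{2} = 69^{2} = 4761$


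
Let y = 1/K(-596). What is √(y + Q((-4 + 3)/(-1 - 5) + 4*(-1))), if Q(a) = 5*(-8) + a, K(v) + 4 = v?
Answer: I*√17534/20 ≈ 6.6208*I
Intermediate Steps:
K(v) = -4 + v
y = -1/600 (y = 1/(-4 - 596) = 1/(-600) = -1/600 ≈ -0.0016667)
Q(a) = -40 + a
√(y + Q((-4 + 3)/(-1 - 5) + 4*(-1))) = √(-1/600 + (-40 + ((-4 + 3)/(-1 - 5) + 4*(-1)))) = √(-1/600 + (-40 + (-1/(-6) - 4))) = √(-1/600 + (-40 + (-1*(-⅙) - 4))) = √(-1/600 + (-40 + (⅙ - 4))) = √(-1/600 + (-40 - 23/6)) = √(-1/600 - 263/6) = √(-8767/200) = I*√17534/20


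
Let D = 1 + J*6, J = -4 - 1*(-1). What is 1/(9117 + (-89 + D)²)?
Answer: 1/20353 ≈ 4.9133e-5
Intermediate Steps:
J = -3 (J = -4 + 1 = -3)
D = -17 (D = 1 - 3*6 = 1 - 18 = -17)
1/(9117 + (-89 + D)²) = 1/(9117 + (-89 - 17)²) = 1/(9117 + (-106)²) = 1/(9117 + 11236) = 1/20353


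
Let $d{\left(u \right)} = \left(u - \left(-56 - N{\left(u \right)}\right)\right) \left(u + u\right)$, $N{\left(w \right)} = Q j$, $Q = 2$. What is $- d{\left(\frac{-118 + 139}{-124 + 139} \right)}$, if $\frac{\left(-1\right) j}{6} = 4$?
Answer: $- \frac{658}{25} \approx -26.32$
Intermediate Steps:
$j = -24$ ($j = \left(-6\right) 4 = -24$)
$N{\left(w \right)} = -48$ ($N{\left(w \right)} = 2 \left(-24\right) = -48$)
$d{\left(u \right)} = 2 u \left(8 + u\right)$ ($d{\left(u \right)} = \left(u + \left(\left(-48 + 63\right) - 7\right)\right) \left(u + u\right) = \left(u + \left(15 - 7\right)\right) 2 u = \left(u + 8\right) 2 u = \left(8 + u\right) 2 u = 2 u \left(8 + u\right)$)
$- d{\left(\frac{-118 + 139}{-124 + 139} \right)} = - 2 \frac{-118 + 139}{-124 + 139} \left(8 + \frac{-118 + 139}{-124 + 139}\right) = - 2 \cdot \frac{21}{15} \left(8 + \frac{21}{15}\right) = - 2 \cdot 21 \cdot \frac{1}{15} \left(8 + 21 \cdot \frac{1}{15}\right) = - \frac{2 \cdot 7 \left(8 + \frac{7}{5}\right)}{5} = - \frac{2 \cdot 7 \cdot 47}{5 \cdot 5} = \left(-1\right) \frac{658}{25} = - \frac{658}{25}$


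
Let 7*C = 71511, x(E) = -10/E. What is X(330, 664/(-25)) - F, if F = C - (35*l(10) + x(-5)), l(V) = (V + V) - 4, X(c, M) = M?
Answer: -1694073/175 ≈ -9680.4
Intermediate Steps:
l(V) = -4 + 2*V (l(V) = 2*V - 4 = -4 + 2*V)
C = 71511/7 (C = (⅐)*71511 = 71511/7 ≈ 10216.)
F = 67577/7 (F = 71511/7 - (35*(-4 + 2*10) - 10/(-5)) = 71511/7 - (35*(-4 + 20) - 10*(-⅕)) = 71511/7 - (35*16 + 2) = 71511/7 - (560 + 2) = 71511/7 - 1*562 = 71511/7 - 562 = 67577/7 ≈ 9653.9)
X(330, 664/(-25)) - F = 664/(-25) - 1*67577/7 = 664*(-1/25) - 67577/7 = -664/25 - 67577/7 = -1694073/175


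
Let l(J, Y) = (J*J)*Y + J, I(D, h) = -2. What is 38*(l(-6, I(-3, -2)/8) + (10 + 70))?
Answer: 2470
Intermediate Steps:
l(J, Y) = J + Y*J**2 (l(J, Y) = J**2*Y + J = Y*J**2 + J = J + Y*J**2)
38*(l(-6, I(-3, -2)/8) + (10 + 70)) = 38*(-6*(1 - (-12)/8) + (10 + 70)) = 38*(-6*(1 - (-12)/8) + 80) = 38*(-6*(1 - 6*(-1/4)) + 80) = 38*(-6*(1 + 3/2) + 80) = 38*(-6*5/2 + 80) = 38*(-15 + 80) = 38*65 = 2470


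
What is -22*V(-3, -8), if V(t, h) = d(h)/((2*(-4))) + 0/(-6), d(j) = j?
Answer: -22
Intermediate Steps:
V(t, h) = -h/8 (V(t, h) = h/((2*(-4))) + 0/(-6) = h/(-8) + 0*(-⅙) = h*(-⅛) + 0 = -h/8 + 0 = -h/8)
-22*V(-3, -8) = -(-11)*(-8)/4 = -22*1 = -22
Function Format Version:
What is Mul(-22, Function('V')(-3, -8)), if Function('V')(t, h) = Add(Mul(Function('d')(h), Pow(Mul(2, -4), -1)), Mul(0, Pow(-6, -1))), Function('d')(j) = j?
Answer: -22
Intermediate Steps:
Function('V')(t, h) = Mul(Rational(-1, 8), h) (Function('V')(t, h) = Add(Mul(h, Pow(Mul(2, -4), -1)), Mul(0, Pow(-6, -1))) = Add(Mul(h, Pow(-8, -1)), Mul(0, Rational(-1, 6))) = Add(Mul(h, Rational(-1, 8)), 0) = Add(Mul(Rational(-1, 8), h), 0) = Mul(Rational(-1, 8), h))
Mul(-22, Function('V')(-3, -8)) = Mul(-22, Mul(Rational(-1, 8), -8)) = Mul(-22, 1) = -22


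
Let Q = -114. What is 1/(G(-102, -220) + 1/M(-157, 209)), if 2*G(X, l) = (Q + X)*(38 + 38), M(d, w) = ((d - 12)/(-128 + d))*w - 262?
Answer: -2071/16998783 ≈ -0.00012183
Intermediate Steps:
M(d, w) = -262 + w*(-12 + d)/(-128 + d) (M(d, w) = ((-12 + d)/(-128 + d))*w - 262 = w*(-12 + d)/(-128 + d) - 262 = -262 + w*(-12 + d)/(-128 + d))
G(X, l) = -4332 + 38*X (G(X, l) = ((-114 + X)*(38 + 38))/2 = ((-114 + X)*76)/2 = (-8664 + 76*X)/2 = -4332 + 38*X)
1/(G(-102, -220) + 1/M(-157, 209)) = 1/((-4332 + 38*(-102)) + 1/((33536 - 262*(-157) - 12*209 - 157*209)/(-128 - 157))) = 1/((-4332 - 3876) + 1/((33536 + 41134 - 2508 - 32813)/(-285))) = 1/(-8208 + 1/(-1/285*39349)) = 1/(-8208 + 1/(-2071/15)) = 1/(-8208 - 15/2071) = 1/(-16998783/2071) = -2071/16998783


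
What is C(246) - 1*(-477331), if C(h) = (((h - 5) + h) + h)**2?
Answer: 1014620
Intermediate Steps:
C(h) = (-5 + 3*h)**2 (C(h) = (((-5 + h) + h) + h)**2 = ((-5 + 2*h) + h)**2 = (-5 + 3*h)**2)
C(246) - 1*(-477331) = (-5 + 3*246)**2 - 1*(-477331) = (-5 + 738)**2 + 477331 = 733**2 + 477331 = 537289 + 477331 = 1014620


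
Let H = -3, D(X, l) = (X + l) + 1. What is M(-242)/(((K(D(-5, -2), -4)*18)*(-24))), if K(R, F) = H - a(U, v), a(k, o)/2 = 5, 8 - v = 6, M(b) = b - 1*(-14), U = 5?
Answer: -19/468 ≈ -0.040598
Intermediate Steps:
D(X, l) = 1 + X + l
M(b) = 14 + b (M(b) = b + 14 = 14 + b)
v = 2 (v = 8 - 1*6 = 8 - 6 = 2)
a(k, o) = 10 (a(k, o) = 2*5 = 10)
K(R, F) = -13 (K(R, F) = -3 - 1*10 = -3 - 10 = -13)
M(-242)/(((K(D(-5, -2), -4)*18)*(-24))) = (14 - 242)/((-13*18*(-24))) = -228/((-234*(-24))) = -228/5616 = -228*1/5616 = -19/468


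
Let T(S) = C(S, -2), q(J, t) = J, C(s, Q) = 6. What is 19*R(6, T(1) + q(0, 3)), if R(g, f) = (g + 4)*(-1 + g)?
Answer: 950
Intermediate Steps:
T(S) = 6
R(g, f) = (-1 + g)*(4 + g) (R(g, f) = (4 + g)*(-1 + g) = (-1 + g)*(4 + g))
19*R(6, T(1) + q(0, 3)) = 19*(-4 + 6**2 + 3*6) = 19*(-4 + 36 + 18) = 19*50 = 950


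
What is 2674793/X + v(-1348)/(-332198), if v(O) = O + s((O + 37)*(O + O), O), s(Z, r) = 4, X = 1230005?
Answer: 445107005867/204302600495 ≈ 2.1787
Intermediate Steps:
v(O) = 4 + O (v(O) = O + 4 = 4 + O)
2674793/X + v(-1348)/(-332198) = 2674793/1230005 + (4 - 1348)/(-332198) = 2674793*(1/1230005) - 1344*(-1/332198) = 2674793/1230005 + 672/166099 = 445107005867/204302600495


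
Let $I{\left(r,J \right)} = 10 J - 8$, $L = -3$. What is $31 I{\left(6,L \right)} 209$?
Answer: $-246202$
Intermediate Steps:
$I{\left(r,J \right)} = -8 + 10 J$
$31 I{\left(6,L \right)} 209 = 31 \left(-8 + 10 \left(-3\right)\right) 209 = 31 \left(-8 - 30\right) 209 = 31 \left(-38\right) 209 = \left(-1178\right) 209 = -246202$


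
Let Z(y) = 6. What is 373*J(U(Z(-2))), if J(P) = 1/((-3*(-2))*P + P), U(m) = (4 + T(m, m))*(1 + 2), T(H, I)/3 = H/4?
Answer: 746/357 ≈ 2.0896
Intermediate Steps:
T(H, I) = 3*H/4 (T(H, I) = 3*(H/4) = 3*H/4)
U(m) = 12 + 9*m/4 (U(m) = (4 + 3*m/4)*(1 + 2) = (4 + 3*m/4)*3 = 12 + 9*m/4)
J(P) = 1/(7*P) (J(P) = 1/(6*P + P) = 1/(7*P))
373*J(U(Z(-2))) = 373*(1/(7*(12 + (9/4)*6))) = 373*(1/(7*(12 + 27/2))) = 373*(1/(7*(51/2))) = 373*((⅐)*(2/51)) = 373*(2/357) = 746/357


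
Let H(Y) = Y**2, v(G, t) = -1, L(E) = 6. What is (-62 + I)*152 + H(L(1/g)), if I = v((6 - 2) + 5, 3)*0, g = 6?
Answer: -9388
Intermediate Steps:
I = 0 (I = -1*0 = 0)
(-62 + I)*152 + H(L(1/g)) = (-62 + 0)*152 + 6**2 = -62*152 + 36 = -9424 + 36 = -9388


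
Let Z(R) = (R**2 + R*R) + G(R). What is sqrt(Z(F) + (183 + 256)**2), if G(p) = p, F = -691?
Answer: 28*sqrt(1463) ≈ 1071.0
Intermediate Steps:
Z(R) = R + 2*R**2 (Z(R) = (R**2 + R*R) + R = (R**2 + R**2) + R = 2*R**2 + R = R + 2*R**2)
sqrt(Z(F) + (183 + 256)**2) = sqrt(-691*(1 + 2*(-691)) + (183 + 256)**2) = sqrt(-691*(1 - 1382) + 439**2) = sqrt(-691*(-1381) + 192721) = sqrt(954271 + 192721) = sqrt(1146992) = 28*sqrt(1463)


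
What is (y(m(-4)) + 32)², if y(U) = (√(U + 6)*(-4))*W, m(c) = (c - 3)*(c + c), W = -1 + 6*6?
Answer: 1216224 - 8960*√62 ≈ 1.1457e+6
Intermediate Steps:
W = 35 (W = -1 + 36 = 35)
m(c) = 2*c*(-3 + c) (m(c) = (-3 + c)*(2*c) = 2*c*(-3 + c))
y(U) = -140*√(6 + U) (y(U) = (√(U + 6)*(-4))*35 = (√(6 + U)*(-4))*35 = -4*√(6 + U)*35 = -140*√(6 + U))
(y(m(-4)) + 32)² = (-140*√(6 + 2*(-4)*(-3 - 4)) + 32)² = (-140*√(6 + 2*(-4)*(-7)) + 32)² = (-140*√(6 + 56) + 32)² = (-140*√62 + 32)² = (32 - 140*√62)²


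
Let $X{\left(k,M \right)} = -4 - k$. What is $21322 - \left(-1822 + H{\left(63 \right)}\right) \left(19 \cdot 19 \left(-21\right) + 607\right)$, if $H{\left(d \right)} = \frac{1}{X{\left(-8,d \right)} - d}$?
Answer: $- \frac{748440028}{59} \approx -1.2685 \cdot 10^{7}$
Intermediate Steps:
$H{\left(d \right)} = \frac{1}{4 - d}$ ($H{\left(d \right)} = \frac{1}{\left(-4 - -8\right) - d} = \frac{1}{\left(-4 + 8\right) - d} = \frac{1}{4 - d}$)
$21322 - \left(-1822 + H{\left(63 \right)}\right) \left(19 \cdot 19 \left(-21\right) + 607\right) = 21322 - \left(-1822 - \frac{1}{-4 + 63}\right) \left(19 \cdot 19 \left(-21\right) + 607\right) = 21322 - \left(-1822 - \frac{1}{59}\right) \left(361 \left(-21\right) + 607\right) = 21322 - \left(-1822 - \frac{1}{59}\right) \left(-7581 + 607\right) = 21322 - \left(-1822 - \frac{1}{59}\right) \left(-6974\right) = 21322 - \left(- \frac{107499}{59}\right) \left(-6974\right) = 21322 - \frac{749698026}{59} = - \frac{748440028}{59}$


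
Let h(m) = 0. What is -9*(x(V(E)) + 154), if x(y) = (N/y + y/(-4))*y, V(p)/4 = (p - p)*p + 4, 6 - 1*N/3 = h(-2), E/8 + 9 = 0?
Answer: -972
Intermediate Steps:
E = -72 (E = -72 + 8*0 = -72 + 0 = -72)
N = 18 (N = 18 - 3*0 = 18 + 0 = 18)
V(p) = 16 (V(p) = 4*((p - p)*p + 4) = 4*(0*p + 4) = 4*(0 + 4) = 4*4 = 16)
x(y) = y*(18/y - y/4) (x(y) = (18/y + y/(-4))*y = (18/y + y*(-¼))*y = (18/y - y/4)*y = y*(18/y - y/4))
-9*(x(V(E)) + 154) = -9*((18 - ¼*16²) + 154) = -9*((18 - ¼*256) + 154) = -9*((18 - 64) + 154) = -9*(-46 + 154) = -9*108 = -972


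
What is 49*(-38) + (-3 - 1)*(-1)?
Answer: -1858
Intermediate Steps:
49*(-38) + (-3 - 1)*(-1) = -1862 - 4*(-1) = -1862 + 4 = -1858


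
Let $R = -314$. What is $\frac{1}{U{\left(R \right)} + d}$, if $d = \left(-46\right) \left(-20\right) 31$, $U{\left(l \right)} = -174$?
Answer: $\frac{1}{28346} \approx 3.5278 \cdot 10^{-5}$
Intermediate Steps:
$d = 28520$ ($d = 920 \cdot 31 = 28520$)
$\frac{1}{U{\left(R \right)} + d} = \frac{1}{-174 + 28520} = \frac{1}{28346}$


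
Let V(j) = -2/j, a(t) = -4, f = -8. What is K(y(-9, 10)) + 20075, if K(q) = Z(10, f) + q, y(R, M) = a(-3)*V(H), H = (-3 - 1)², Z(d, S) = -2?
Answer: 40147/2 ≈ 20074.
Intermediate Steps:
H = 16 (H = (-4)² = 16)
y(R, M) = ½ (y(R, M) = -(-8)/16 = -4*(-⅛) = ½)
K(q) = -2 + q
K(y(-9, 10)) + 20075 = (-2 + ½) + 20075 = -3/2 + 20075 = 40147/2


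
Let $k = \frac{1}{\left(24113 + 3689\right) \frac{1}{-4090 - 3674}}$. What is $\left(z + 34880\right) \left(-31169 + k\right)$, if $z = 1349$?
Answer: $- \frac{15697451506579}{13901} \approx -1.1292 \cdot 10^{9}$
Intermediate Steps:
$k = - \frac{3882}{13901}$ ($k = \frac{1}{27802 \frac{1}{-7764}} = \frac{1}{27802 \left(- \frac{1}{7764}\right)} = \frac{1}{- \frac{13901}{3882}} = - \frac{3882}{13901} \approx -0.27926$)
$\left(z + 34880\right) \left(-31169 + k\right) = \left(1349 + 34880\right) \left(-31169 - \frac{3882}{13901}\right) = 36229 \left(- \frac{433284151}{13901}\right) = - \frac{15697451506579}{13901}$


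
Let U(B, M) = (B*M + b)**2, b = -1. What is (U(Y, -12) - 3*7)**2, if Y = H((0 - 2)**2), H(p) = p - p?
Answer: 400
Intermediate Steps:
H(p) = 0
Y = 0
U(B, M) = (-1 + B*M)**2 (U(B, M) = (B*M - 1)**2 = (-1 + B*M)**2)
(U(Y, -12) - 3*7)**2 = ((-1 + 0*(-12))**2 - 3*7)**2 = ((-1 + 0)**2 - 21)**2 = ((-1)**2 - 21)**2 = (1 - 21)**2 = (-20)**2 = 400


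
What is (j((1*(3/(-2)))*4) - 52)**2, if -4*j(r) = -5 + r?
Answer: 38809/16 ≈ 2425.6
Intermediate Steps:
j(r) = 5/4 - r/4 (j(r) = -(-5 + r)/4 = 5/4 - r/4)
(j((1*(3/(-2)))*4) - 52)**2 = ((5/4 - 1*(3/(-2))*4/4) - 52)**2 = ((5/4 - 1*(3*(-1/2))*4/4) - 52)**2 = ((5/4 - 1*(-3/2)*4/4) - 52)**2 = ((5/4 - (-3)*4/8) - 52)**2 = ((5/4 - 1/4*(-6)) - 52)**2 = ((5/4 + 3/2) - 52)**2 = (11/4 - 52)**2 = (-197/4)**2 = 38809/16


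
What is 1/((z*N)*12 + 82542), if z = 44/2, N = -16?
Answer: 1/78318 ≈ 1.2768e-5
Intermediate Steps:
z = 22 (z = 44*(½) = 22)
1/((z*N)*12 + 82542) = 1/((22*(-16))*12 + 82542) = 1/(-352*12 + 82542) = 1/(-4224 + 82542) = 1/78318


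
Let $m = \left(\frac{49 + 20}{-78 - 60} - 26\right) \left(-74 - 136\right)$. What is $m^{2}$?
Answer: $30969225$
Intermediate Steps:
$m = 5565$ ($m = \left(\frac{69}{-138} - 26\right) \left(-210\right) = \left(69 \left(- \frac{1}{138}\right) - 26\right) \left(-210\right) = \left(- \frac{1}{2} - 26\right) \left(-210\right) = \left(- \frac{53}{2}\right) \left(-210\right) = 5565$)
$m^{2} = 5565^{2} = 30969225$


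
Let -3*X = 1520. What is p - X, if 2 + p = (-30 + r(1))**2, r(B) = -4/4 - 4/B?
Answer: 5189/3 ≈ 1729.7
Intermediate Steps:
X = -1520/3 (X = -1/3*1520 = -1520/3 ≈ -506.67)
r(B) = -1 - 4/B (r(B) = -4*1/4 - 4/B = -1 - 4/B)
p = 1223 (p = -2 + (-30 + (-4 - 1*1)/1)**2 = -2 + (-30 + 1*(-4 - 1))**2 = -2 + (-30 + 1*(-5))**2 = -2 + (-30 - 5)**2 = -2 + (-35)**2 = -2 + 1225 = 1223)
p - X = 1223 - 1*(-1520/3) = 1223 + 1520/3 = 5189/3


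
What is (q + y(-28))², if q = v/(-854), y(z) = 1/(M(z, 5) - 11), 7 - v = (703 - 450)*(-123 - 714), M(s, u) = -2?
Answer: 1895905932561/30813601 ≈ 61528.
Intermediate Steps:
v = 211768 (v = 7 - (703 - 450)*(-123 - 714) = 7 - 253*(-837) = 7 - 1*(-211761) = 7 + 211761 = 211768)
y(z) = -1/13 (y(z) = 1/(-2 - 11) = 1/(-13) = -1/13)
q = -105884/427 (q = 211768/(-854) = 211768*(-1/854) = -105884/427 ≈ -247.97)
(q + y(-28))² = (-105884/427 - 1/13)² = (-1376919/5551)² = 1895905932561/30813601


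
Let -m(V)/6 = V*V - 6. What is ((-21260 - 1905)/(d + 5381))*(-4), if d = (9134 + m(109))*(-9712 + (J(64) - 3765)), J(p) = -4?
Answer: 92660/837391177 ≈ 0.00011065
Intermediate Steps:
m(V) = 36 - 6*V² (m(V) = -6*(V*V - 6) = -6*(V² - 6) = -6*(-6 + V²) = 36 - 6*V²)
d = 837385796 (d = (9134 + (36 - 6*109²))*(-9712 + (-4 - 3765)) = (9134 + (36 - 6*11881))*(-9712 - 3769) = (9134 + (36 - 71286))*(-13481) = (9134 - 71250)*(-13481) = -62116*(-13481) = 837385796)
((-21260 - 1905)/(d + 5381))*(-4) = ((-21260 - 1905)/(837385796 + 5381))*(-4) = -23165/837391177*(-4) = 92660/837391177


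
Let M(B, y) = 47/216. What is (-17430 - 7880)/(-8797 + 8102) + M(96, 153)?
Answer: 1099925/30024 ≈ 36.635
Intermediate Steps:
M(B, y) = 47/216 (M(B, y) = 47*(1/216) = 47/216)
(-17430 - 7880)/(-8797 + 8102) + M(96, 153) = (-17430 - 7880)/(-8797 + 8102) + 47/216 = -25310/(-695) + 47/216 = -25310*(-1/695) + 47/216 = 5062/139 + 47/216 = 1099925/30024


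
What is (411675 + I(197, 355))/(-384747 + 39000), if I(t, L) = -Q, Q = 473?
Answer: -411202/345747 ≈ -1.1893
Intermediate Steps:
I(t, L) = -473 (I(t, L) = -1*473 = -473)
(411675 + I(197, 355))/(-384747 + 39000) = (411675 - 473)/(-384747 + 39000) = 411202/(-345747) = 411202*(-1/345747) = -411202/345747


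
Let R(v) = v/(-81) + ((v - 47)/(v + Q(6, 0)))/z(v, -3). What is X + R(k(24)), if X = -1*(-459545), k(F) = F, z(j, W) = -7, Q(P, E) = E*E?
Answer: 694831799/1512 ≈ 4.5955e+5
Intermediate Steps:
Q(P, E) = E**2
R(v) = -v/81 - (-47 + v)/(7*v) (R(v) = v/(-81) + ((v - 47)/(v + 0**2))/(-7) = v*(-1/81) + ((-47 + v)/(v + 0))*(-1/7) = -v/81 + ((-47 + v)/v)*(-1/7) = -v/81 - (-47 + v)/(7*v))
X = 459545
X + R(k(24)) = 459545 + (-1/7 - 1/81*24 + (47/7)/24) = 459545 + (-1/7 - 8/27 + (47/7)*(1/24)) = 459545 + (-1/7 - 8/27 + 47/168) = 459545 - 241/1512 = 694831799/1512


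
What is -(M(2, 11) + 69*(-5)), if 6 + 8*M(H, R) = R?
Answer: 2755/8 ≈ 344.38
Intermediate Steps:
M(H, R) = -¾ + R/8
-(M(2, 11) + 69*(-5)) = -((-¾ + (⅛)*11) + 69*(-5)) = -((-¾ + 11/8) - 345) = -(5/8 - 345) = -1*(-2755/8) = 2755/8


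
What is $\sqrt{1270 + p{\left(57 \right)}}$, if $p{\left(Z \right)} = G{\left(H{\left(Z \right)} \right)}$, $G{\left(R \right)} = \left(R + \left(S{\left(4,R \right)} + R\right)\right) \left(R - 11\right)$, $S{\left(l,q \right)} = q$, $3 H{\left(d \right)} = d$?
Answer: $\sqrt{1726} \approx 41.545$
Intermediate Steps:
$H{\left(d \right)} = \frac{d}{3}$
$G{\left(R \right)} = 3 R \left(-11 + R\right)$ ($G{\left(R \right)} = \left(R + \left(R + R\right)\right) \left(R - 11\right) = \left(R + 2 R\right) \left(-11 + R\right) = 3 R \left(-11 + R\right)$)
$p{\left(Z \right)} = Z \left(-11 + \frac{Z}{3}\right)$ ($p{\left(Z \right)} = 3 \frac{Z}{3} \left(-11 + \frac{Z}{3}\right) = Z \left(-11 + \frac{Z}{3}\right)$)
$\sqrt{1270 + p{\left(57 \right)}} = \sqrt{1270 + \frac{1}{3} \cdot 57 \left(-33 + 57\right)} = \sqrt{1270 + \frac{1}{3} \cdot 57 \cdot 24} = \sqrt{1270 + 456} = \sqrt{1726}$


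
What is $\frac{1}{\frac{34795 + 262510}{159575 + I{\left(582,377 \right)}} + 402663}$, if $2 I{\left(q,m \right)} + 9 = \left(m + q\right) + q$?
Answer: $\frac{1653}{665605004} \approx 2.4835 \cdot 10^{-6}$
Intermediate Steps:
$I{\left(q,m \right)} = - \frac{9}{2} + q + \frac{m}{2}$ ($I{\left(q,m \right)} = - \frac{9}{2} + \frac{\left(m + q\right) + q}{2} = - \frac{9}{2} + \frac{m + 2 q}{2} = - \frac{9}{2} + \left(q + \frac{m}{2}\right) = - \frac{9}{2} + q + \frac{m}{2}$)
$\frac{1}{\frac{34795 + 262510}{159575 + I{\left(582,377 \right)}} + 402663} = \frac{1}{\frac{34795 + 262510}{159575 + \left(- \frac{9}{2} + 582 + \frac{1}{2} \cdot 377\right)} + 402663} = \frac{1}{\frac{297305}{159575 + \left(- \frac{9}{2} + 582 + \frac{377}{2}\right)} + 402663} = \frac{1}{\frac{297305}{159575 + 766} + 402663} = \frac{1}{\frac{297305}{160341} + 402663} = \frac{1}{297305 \cdot \frac{1}{160341} + 402663} = \frac{1}{\frac{3065}{1653} + 402663} = \frac{1}{\frac{665605004}{1653}} = \frac{1653}{665605004}$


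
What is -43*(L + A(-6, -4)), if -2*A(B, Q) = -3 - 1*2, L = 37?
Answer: -3397/2 ≈ -1698.5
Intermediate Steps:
A(B, Q) = 5/2 (A(B, Q) = -(-3 - 1*2)/2 = -(-3 - 2)/2 = -1/2*(-5) = 5/2)
-43*(L + A(-6, -4)) = -43*(37 + 5/2) = -43*79/2 = -3397/2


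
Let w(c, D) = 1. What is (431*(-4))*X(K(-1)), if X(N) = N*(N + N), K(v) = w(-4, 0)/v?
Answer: -3448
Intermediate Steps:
K(v) = 1/v
X(N) = 2*N² (X(N) = N*(2*N) = 2*N²)
(431*(-4))*X(K(-1)) = (431*(-4))*(2*(1/(-1))²) = -3448*(-1)² = -3448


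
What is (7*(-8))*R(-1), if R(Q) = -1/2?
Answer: 28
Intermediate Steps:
R(Q) = -1/2 (R(Q) = -1*1/2 = -1/2)
(7*(-8))*R(-1) = (7*(-8))*(-1/2) = -56*(-1/2) = 28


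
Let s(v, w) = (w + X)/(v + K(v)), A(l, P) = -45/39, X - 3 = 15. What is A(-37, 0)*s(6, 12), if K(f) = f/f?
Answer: -450/91 ≈ -4.9451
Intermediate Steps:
X = 18 (X = 3 + 15 = 18)
A(l, P) = -15/13 (A(l, P) = -45*1/39 = -15/13)
K(f) = 1
s(v, w) = (18 + w)/(1 + v) (s(v, w) = (w + 18)/(v + 1) = (18 + w)/(1 + v))
A(-37, 0)*s(6, 12) = -15*(18 + 12)/(13*(1 + 6)) = -15*30/(13*7) = -15*30/91 = -15/13*30/7 = -450/91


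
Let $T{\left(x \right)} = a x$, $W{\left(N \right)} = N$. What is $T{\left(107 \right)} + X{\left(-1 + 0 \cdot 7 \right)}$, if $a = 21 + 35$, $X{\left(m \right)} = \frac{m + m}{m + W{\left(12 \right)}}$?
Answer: $\frac{65910}{11} \approx 5991.8$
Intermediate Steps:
$X{\left(m \right)} = \frac{2 m}{12 + m}$ ($X{\left(m \right)} = \frac{m + m}{m + 12} = \frac{2 m}{12 + m}$)
$a = 56$
$T{\left(x \right)} = 56 x$
$T{\left(107 \right)} + X{\left(-1 + 0 \cdot 7 \right)} = 56 \cdot 107 + \frac{2 \left(-1 + 0 \cdot 7\right)}{12 + \left(-1 + 0 \cdot 7\right)} = 5992 + \frac{2 \left(-1 + 0\right)}{12 + \left(-1 + 0\right)} = 5992 + 2 \left(-1\right) \frac{1}{12 - 1} = 5992 + 2 \left(-1\right) \frac{1}{11} = 5992 - \frac{2}{11} = \frac{65910}{11}$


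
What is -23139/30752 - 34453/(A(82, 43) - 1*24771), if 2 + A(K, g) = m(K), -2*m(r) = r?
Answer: 242663755/381540064 ≈ 0.63601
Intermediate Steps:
m(r) = -r/2
A(K, g) = -2 - K/2
-23139/30752 - 34453/(A(82, 43) - 1*24771) = -23139/30752 - 34453/((-2 - 1/2*82) - 1*24771) = -23139*1/30752 - 34453/((-2 - 41) - 24771) = -23139/30752 - 34453/(-43 - 24771) = -23139/30752 - 34453/(-24814) = -23139/30752 - 34453*(-1/24814) = -23139/30752 + 34453/24814 = 242663755/381540064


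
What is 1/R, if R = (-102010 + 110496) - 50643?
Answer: -1/42157 ≈ -2.3721e-5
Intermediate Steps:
R = -42157 (R = 8486 - 50643 = -42157)
1/R = 1/(-42157) = -1/42157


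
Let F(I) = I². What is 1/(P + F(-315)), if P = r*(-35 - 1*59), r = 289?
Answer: 1/72059 ≈ 1.3878e-5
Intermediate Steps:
P = -27166 (P = 289*(-35 - 1*59) = 289*(-35 - 59) = 289*(-94) = -27166)
1/(P + F(-315)) = 1/(-27166 + (-315)²) = 1/(-27166 + 99225) = 1/72059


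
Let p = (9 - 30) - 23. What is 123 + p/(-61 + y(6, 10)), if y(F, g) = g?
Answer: 6317/51 ≈ 123.86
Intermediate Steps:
p = -44 (p = -21 - 23 = -44)
123 + p/(-61 + y(6, 10)) = 123 - 44/(-61 + 10) = 123 - 44/(-51) = 123 - 44*(-1/51) = 123 + 44/51 = 6317/51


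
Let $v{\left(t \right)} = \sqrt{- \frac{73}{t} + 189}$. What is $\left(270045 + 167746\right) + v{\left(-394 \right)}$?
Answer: $437791 + \frac{\sqrt{29368366}}{394} \approx 4.3781 \cdot 10^{5}$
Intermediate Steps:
$v{\left(t \right)} = \sqrt{189 - \frac{73}{t}}$
$\left(270045 + 167746\right) + v{\left(-394 \right)} = \left(270045 + 167746\right) + \sqrt{189 - \frac{73}{-394}} = 437791 + \sqrt{189 - - \frac{73}{394}} = 437791 + \sqrt{189 + \frac{73}{394}} = 437791 + \sqrt{\frac{74539}{394}} = 437791 + \frac{\sqrt{29368366}}{394}$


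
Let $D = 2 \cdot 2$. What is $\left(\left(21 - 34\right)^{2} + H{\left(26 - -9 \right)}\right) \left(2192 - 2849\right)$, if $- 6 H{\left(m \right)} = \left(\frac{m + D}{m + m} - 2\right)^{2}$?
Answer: $- \frac{1085889381}{9800} \approx -1.1081 \cdot 10^{5}$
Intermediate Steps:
$D = 4$
$H{\left(m \right)} = - \frac{\left(-2 + \frac{4 + m}{2 m}\right)^{2}}{6}$ ($H{\left(m \right)} = - \frac{\left(\frac{m + 4}{m + m} - 2\right)^{2}}{6} = - \frac{\left(\frac{4 + m}{2 m} - 2\right)^{2}}{6} = - \frac{\left(-2 + \frac{4 + m}{2 m}\right)^{2}}{6}$)
$\left(\left(21 - 34\right)^{2} + H{\left(26 - -9 \right)}\right) \left(2192 - 2849\right) = \left(\left(21 - 34\right)^{2} - \frac{\left(-4 + 3 \left(26 - -9\right)\right)^{2}}{24 \left(26 - -9\right)^{2}}\right) \left(2192 - 2849\right) = \left(\left(-13\right)^{2} - \frac{\left(-4 + 3 \left(26 + 9\right)\right)^{2}}{24 \left(26 + 9\right)^{2}}\right) \left(-657\right) = \left(169 - \frac{\left(-4 + 3 \cdot 35\right)^{2}}{24 \cdot 1225}\right) \left(-657\right) = \left(169 - \frac{\left(-4 + 105\right)^{2}}{29400}\right) \left(-657\right) = \left(169 - \frac{101^{2}}{29400}\right) \left(-657\right) = \left(169 - \frac{1}{29400} \cdot 10201\right) \left(-657\right) = \left(169 - \frac{10201}{29400}\right) \left(-657\right) = \frac{4958399}{29400} \left(-657\right) = - \frac{1085889381}{9800}$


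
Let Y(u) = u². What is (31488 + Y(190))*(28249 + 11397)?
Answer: 2679593848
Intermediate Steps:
(31488 + Y(190))*(28249 + 11397) = (31488 + 190²)*(28249 + 11397) = (31488 + 36100)*39646 = 67588*39646 = 2679593848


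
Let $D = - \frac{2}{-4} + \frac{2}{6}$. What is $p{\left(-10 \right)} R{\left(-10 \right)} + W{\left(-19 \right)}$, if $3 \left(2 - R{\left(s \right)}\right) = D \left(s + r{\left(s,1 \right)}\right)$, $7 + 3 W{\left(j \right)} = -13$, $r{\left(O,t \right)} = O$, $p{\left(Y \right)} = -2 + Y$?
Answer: $- \frac{292}{3} \approx -97.333$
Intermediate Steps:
$W{\left(j \right)} = - \frac{20}{3}$ ($W{\left(j \right)} = - \frac{7}{3} + \frac{1}{3} \left(-13\right) = - \frac{7}{3} - \frac{13}{3} = - \frac{20}{3}$)
$D = \frac{5}{6}$ ($D = \left(-2\right) \left(- \frac{1}{4}\right) + 2 \cdot \frac{1}{6} = \frac{1}{2} + \frac{1}{3} = \frac{5}{6} \approx 0.83333$)
$R{\left(s \right)} = 2 - \frac{5 s}{9}$ ($R{\left(s \right)} = 2 - \frac{\frac{5}{6} \left(s + s\right)}{3} = 2 - \frac{\frac{5}{6} \cdot 2 s}{3} = 2 - \frac{\frac{5}{3} s}{3} = 2 - \frac{5 s}{9}$)
$p{\left(-10 \right)} R{\left(-10 \right)} + W{\left(-19 \right)} = \left(-2 - 10\right) \left(2 - - \frac{50}{9}\right) - \frac{20}{3} = - 12 \left(2 + \frac{50}{9}\right) - \frac{20}{3} = \left(-12\right) \frac{68}{9} - \frac{20}{3} = - \frac{272}{3} - \frac{20}{3} = - \frac{292}{3}$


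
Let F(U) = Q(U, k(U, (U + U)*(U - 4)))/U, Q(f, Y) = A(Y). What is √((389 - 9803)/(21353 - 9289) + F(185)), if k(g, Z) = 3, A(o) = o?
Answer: I*√59471491755/278980 ≈ 0.87414*I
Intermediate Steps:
Q(f, Y) = Y
F(U) = 3/U
√((389 - 9803)/(21353 - 9289) + F(185)) = √((389 - 9803)/(21353 - 9289) + 3/185) = √(-9414/12064 + 3*(1/185)) = √(-9414*1/12064 + 3/185) = √(-4707/6032 + 3/185) = √(-852699/1115920) = I*√59471491755/278980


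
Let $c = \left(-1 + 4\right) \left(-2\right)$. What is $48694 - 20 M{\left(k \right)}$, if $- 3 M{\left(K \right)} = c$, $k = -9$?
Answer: $48654$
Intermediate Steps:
$c = -6$ ($c = 3 \left(-2\right) = -6$)
$M{\left(K \right)} = 2$ ($M{\left(K \right)} = \left(- \frac{1}{3}\right) \left(-6\right) = 2$)
$48694 - 20 M{\left(k \right)} = 48694 - 20 \cdot 2 = 48694 - 40 = 48654$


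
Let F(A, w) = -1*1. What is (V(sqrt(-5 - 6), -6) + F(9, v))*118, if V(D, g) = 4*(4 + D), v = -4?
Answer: 1770 + 472*I*sqrt(11) ≈ 1770.0 + 1565.4*I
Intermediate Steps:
F(A, w) = -1
V(D, g) = 16 + 4*D
(V(sqrt(-5 - 6), -6) + F(9, v))*118 = ((16 + 4*sqrt(-5 - 6)) - 1)*118 = ((16 + 4*sqrt(-11)) - 1)*118 = ((16 + 4*(I*sqrt(11))) - 1)*118 = ((16 + 4*I*sqrt(11)) - 1)*118 = (15 + 4*I*sqrt(11))*118 = 1770 + 472*I*sqrt(11)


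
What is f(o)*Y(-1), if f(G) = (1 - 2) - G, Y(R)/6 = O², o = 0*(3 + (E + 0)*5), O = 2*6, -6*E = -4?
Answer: -864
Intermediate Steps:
E = ⅔ (E = -⅙*(-4) = ⅔ ≈ 0.66667)
O = 12
o = 0 (o = 0*(3 + (⅔ + 0)*5) = 0*(3 + (⅔)*5) = 0*(3 + 10/3) = 0*(19/3) = 0)
Y(R) = 864 (Y(R) = 6*12² = 6*144 = 864)
f(G) = -1 - G
f(o)*Y(-1) = (-1 - 1*0)*864 = (-1 + 0)*864 = -1*864 = -864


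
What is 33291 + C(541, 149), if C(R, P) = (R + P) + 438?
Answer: 34419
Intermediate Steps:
C(R, P) = 438 + P + R (C(R, P) = (P + R) + 438 = 438 + P + R)
33291 + C(541, 149) = 33291 + (438 + 149 + 541) = 33291 + 1128 = 34419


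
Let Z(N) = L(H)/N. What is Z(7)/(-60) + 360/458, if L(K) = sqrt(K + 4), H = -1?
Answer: 180/229 - sqrt(3)/420 ≈ 0.78190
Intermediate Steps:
L(K) = sqrt(4 + K)
Z(N) = sqrt(3)/N (Z(N) = sqrt(4 - 1)/N = sqrt(3)/N)
Z(7)/(-60) + 360/458 = (sqrt(3)/7)/(-60) + 360/458 = (sqrt(3)*(1/7))*(-1/60) + 360*(1/458) = (sqrt(3)/7)*(-1/60) + 180/229 = -sqrt(3)/420 + 180/229 = 180/229 - sqrt(3)/420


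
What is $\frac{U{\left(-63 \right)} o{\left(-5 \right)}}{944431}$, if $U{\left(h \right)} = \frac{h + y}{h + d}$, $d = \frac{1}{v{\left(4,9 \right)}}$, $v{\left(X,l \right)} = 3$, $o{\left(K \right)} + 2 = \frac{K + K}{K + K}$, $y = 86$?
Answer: $\frac{69}{177553028} \approx 3.8862 \cdot 10^{-7}$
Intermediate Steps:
$o{\left(K \right)} = -1$ ($o{\left(K \right)} = -2 + \frac{K + K}{K + K} = -2 + \frac{2 K}{2 K} = -2 + 2 K \frac{1}{2 K} = -2 + 1 = -1$)
$d = \frac{1}{3} \approx 0.33333$
$U{\left(h \right)} = \frac{86 + h}{\frac{1}{3} + h}$ ($U{\left(h \right)} = \frac{h + 86}{h + \frac{1}{3}} = \frac{86 + h}{\frac{1}{3} + h}$)
$\frac{U{\left(-63 \right)} o{\left(-5 \right)}}{944431} = \frac{\frac{3 \left(86 - 63\right)}{1 + 3 \left(-63\right)} \left(-1\right)}{944431} = 3 \frac{1}{1 - 189} \cdot 23 \left(-1\right) \frac{1}{944431} = 3 \frac{1}{-188} \cdot 23 \left(-1\right) \frac{1}{944431} = 3 \left(- \frac{1}{188}\right) 23 \left(-1\right) \frac{1}{944431} = \left(- \frac{69}{188}\right) \left(-1\right) \frac{1}{944431} = \frac{69}{188} \cdot \frac{1}{944431} = \frac{69}{177553028}$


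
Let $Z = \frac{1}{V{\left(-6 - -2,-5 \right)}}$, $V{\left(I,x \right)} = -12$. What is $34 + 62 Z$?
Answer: $\frac{173}{6} \approx 28.833$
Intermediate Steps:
$Z = - \frac{1}{12}$ ($Z = \frac{1}{-12} = - \frac{1}{12} \approx -0.083333$)
$34 + 62 Z = 34 + 62 \left(- \frac{1}{12}\right) = 34 - \frac{31}{6} = \frac{173}{6}$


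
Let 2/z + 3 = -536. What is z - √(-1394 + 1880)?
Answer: -2/539 - 9*√6 ≈ -22.049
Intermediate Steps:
z = -2/539 (z = 2/(-3 - 536) = 2/(-539) = 2*(-1/539) = -2/539 ≈ -0.0037106)
z - √(-1394 + 1880) = -2/539 - √(-1394 + 1880) = -2/539 - √486 = -2/539 - 9*√6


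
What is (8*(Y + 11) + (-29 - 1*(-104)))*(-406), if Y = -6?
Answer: -46690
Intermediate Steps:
(8*(Y + 11) + (-29 - 1*(-104)))*(-406) = (8*(-6 + 11) + (-29 - 1*(-104)))*(-406) = (8*5 + (-29 + 104))*(-406) = (40 + 75)*(-406) = 115*(-406) = -46690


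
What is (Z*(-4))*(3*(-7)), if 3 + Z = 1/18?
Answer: -742/3 ≈ -247.33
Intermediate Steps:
Z = -53/18 (Z = -3 + 1/18 = -53/18 ≈ -2.9444)
(Z*(-4))*(3*(-7)) = (-53/18*(-4))*(3*(-7)) = (106/9)*(-21) = -742/3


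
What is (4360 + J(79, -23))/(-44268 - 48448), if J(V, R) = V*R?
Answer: -2543/92716 ≈ -0.027428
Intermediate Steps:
J(V, R) = R*V
(4360 + J(79, -23))/(-44268 - 48448) = (4360 - 23*79)/(-44268 - 48448) = (4360 - 1817)/(-92716) = 2543*(-1/92716) = -2543/92716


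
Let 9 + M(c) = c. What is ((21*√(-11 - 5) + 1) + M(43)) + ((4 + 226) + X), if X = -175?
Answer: 90 + 84*I ≈ 90.0 + 84.0*I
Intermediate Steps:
M(c) = -9 + c
((21*√(-11 - 5) + 1) + M(43)) + ((4 + 226) + X) = ((21*√(-11 - 5) + 1) + (-9 + 43)) + ((4 + 226) - 175) = ((21*√(-16) + 1) + 34) + (230 - 175) = ((21*(4*I) + 1) + 34) + 55 = ((84*I + 1) + 34) + 55 = ((1 + 84*I) + 34) + 55 = (35 + 84*I) + 55 = 90 + 84*I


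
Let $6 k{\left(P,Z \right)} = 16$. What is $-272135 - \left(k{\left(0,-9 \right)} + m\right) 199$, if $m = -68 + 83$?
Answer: $- \frac{826952}{3} \approx -2.7565 \cdot 10^{5}$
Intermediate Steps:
$k{\left(P,Z \right)} = \frac{8}{3}$ ($k{\left(P,Z \right)} = \frac{1}{6} \cdot 16 = \frac{8}{3}$)
$m = 15$
$-272135 - \left(k{\left(0,-9 \right)} + m\right) 199 = -272135 - \left(\frac{8}{3} + 15\right) 199 = -272135 - \frac{53}{3} \cdot 199 = -272135 - \frac{10547}{3} = - \frac{826952}{3}$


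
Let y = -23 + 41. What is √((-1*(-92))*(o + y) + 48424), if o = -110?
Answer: 6*√1110 ≈ 199.90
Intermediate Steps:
y = 18
√((-1*(-92))*(o + y) + 48424) = √((-1*(-92))*(-110 + 18) + 48424) = √(92*(-92) + 48424) = √(-8464 + 48424) = √39960 = 6*√1110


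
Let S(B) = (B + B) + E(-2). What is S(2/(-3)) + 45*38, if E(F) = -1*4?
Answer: 5114/3 ≈ 1704.7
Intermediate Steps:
E(F) = -4
S(B) = -4 + 2*B (S(B) = (B + B) - 4 = 2*B - 4 = -4 + 2*B)
S(2/(-3)) + 45*38 = (-4 + 2*(2/(-3))) + 45*38 = (-4 + 2*(2*(-⅓))) + 1710 = (-4 + 2*(-⅔)) + 1710 = (-4 - 4/3) + 1710 = -16/3 + 1710 = 5114/3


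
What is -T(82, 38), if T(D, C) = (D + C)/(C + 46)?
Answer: -10/7 ≈ -1.4286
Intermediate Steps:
T(D, C) = (C + D)/(46 + C)
-T(82, 38) = -(38 + 82)/(46 + 38) = -120/84 = -1*10/7 = -10/7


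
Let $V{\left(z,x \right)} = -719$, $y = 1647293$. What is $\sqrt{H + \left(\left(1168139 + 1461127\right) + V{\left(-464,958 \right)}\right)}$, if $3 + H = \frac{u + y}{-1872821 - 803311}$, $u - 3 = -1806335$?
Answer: $\frac{\sqrt{58101228216239271}}{148674} \approx 1621.3$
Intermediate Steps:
$u = -1806332$ ($u = 3 - 1806335 = -1806332$)
$H = - \frac{874373}{297348}$ ($H = -3 + \frac{-1806332 + 1647293}{-1872821 - 803311} = -3 - \frac{159039}{-2676132} = -3 - - \frac{17671}{297348} = -3 + \frac{17671}{297348} = - \frac{874373}{297348} \approx -2.9406$)
$\sqrt{H + \left(\left(1168139 + 1461127\right) + V{\left(-464,958 \right)}\right)} = \sqrt{- \frac{874373}{297348} + \left(\left(1168139 + 1461127\right) - 719\right)} = \sqrt{- \frac{874373}{297348} + \left(2629266 - 719\right)} = \sqrt{- \frac{874373}{297348} + 2628547} = \sqrt{\frac{781592318983}{297348}} = \frac{\sqrt{58101228216239271}}{148674}$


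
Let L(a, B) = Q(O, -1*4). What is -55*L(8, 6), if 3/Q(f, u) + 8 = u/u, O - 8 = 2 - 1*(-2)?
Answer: 165/7 ≈ 23.571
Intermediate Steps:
O = 12 (O = 8 + (2 - 1*(-2)) = 8 + (2 + 2) = 8 + 4 = 12)
Q(f, u) = -3/7 (Q(f, u) = 3/(-8 + u/u) = 3/(-8 + 1) = 3/(-7) = 3*(-⅐) = -3/7)
L(a, B) = -3/7
-55*L(8, 6) = -55*(-3/7) = 165/7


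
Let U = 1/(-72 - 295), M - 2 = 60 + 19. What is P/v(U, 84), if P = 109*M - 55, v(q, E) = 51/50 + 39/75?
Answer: 438700/77 ≈ 5697.4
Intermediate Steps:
M = 81 (M = 2 + (60 + 19) = 2 + 79 = 81)
U = -1/367 (U = 1/(-367) = -1/367 ≈ -0.0027248)
v(q, E) = 77/50 (v(q, E) = 51*(1/50) + 39*(1/75) = 51/50 + 13/25 = 77/50)
P = 8774 (P = 109*81 - 55 = 8829 - 55 = 8774)
P/v(U, 84) = 8774/(77/50) = 8774*(50/77) = 438700/77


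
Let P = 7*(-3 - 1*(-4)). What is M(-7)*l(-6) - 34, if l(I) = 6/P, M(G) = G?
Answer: -40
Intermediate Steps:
P = 7 (P = 7*(-3 + 4) = 7*1 = 7)
l(I) = 6/7
M(-7)*l(-6) - 34 = -7*6/7 - 34 = -6 - 34 = -40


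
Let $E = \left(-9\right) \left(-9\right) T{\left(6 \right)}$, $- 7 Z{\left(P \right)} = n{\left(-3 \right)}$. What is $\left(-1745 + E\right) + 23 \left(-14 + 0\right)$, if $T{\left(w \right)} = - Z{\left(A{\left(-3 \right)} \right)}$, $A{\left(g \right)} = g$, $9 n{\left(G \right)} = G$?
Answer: $- \frac{14496}{7} \approx -2070.9$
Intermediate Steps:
$n{\left(G \right)} = \frac{G}{9}$
$Z{\left(P \right)} = \frac{1}{21}$ ($Z{\left(P \right)} = - \frac{\frac{1}{9} \left(-3\right)}{7} = \left(- \frac{1}{7}\right) \left(- \frac{1}{3}\right) = \frac{1}{21}$)
$T{\left(w \right)} = - \frac{1}{21}$ ($T{\left(w \right)} = \left(-1\right) \frac{1}{21} = - \frac{1}{21}$)
$E = - \frac{27}{7}$ ($E = \left(-9\right) \left(-9\right) \left(- \frac{1}{21}\right) = 81 \left(- \frac{1}{21}\right) = - \frac{27}{7} \approx -3.8571$)
$\left(-1745 + E\right) + 23 \left(-14 + 0\right) = \left(-1745 - \frac{27}{7}\right) + 23 \left(-14 + 0\right) = - \frac{12242}{7} + 23 \left(-14\right) = - \frac{12242}{7} - 322 = - \frac{14496}{7}$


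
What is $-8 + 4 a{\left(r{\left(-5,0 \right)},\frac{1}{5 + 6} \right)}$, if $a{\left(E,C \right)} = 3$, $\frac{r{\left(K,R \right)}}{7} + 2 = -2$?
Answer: $4$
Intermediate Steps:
$r{\left(K,R \right)} = -28$ ($r{\left(K,R \right)} = -14 + 7 \left(-2\right) = -14 - 14 = -28$)
$-8 + 4 a{\left(r{\left(-5,0 \right)},\frac{1}{5 + 6} \right)} = -8 + 4 \cdot 3 = -8 + 12 = 4$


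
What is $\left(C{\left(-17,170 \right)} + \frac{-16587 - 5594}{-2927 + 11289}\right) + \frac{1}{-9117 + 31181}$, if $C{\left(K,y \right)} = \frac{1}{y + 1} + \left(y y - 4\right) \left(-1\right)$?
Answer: $- \frac{455866871325041}{15774678864} \approx -28899.0$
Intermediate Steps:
$C{\left(K,y \right)} = 4 + \frac{1}{1 + y} - y^{2}$ ($C{\left(K,y \right)} = \frac{1}{1 + y} + \left(y^{2} - 4\right) \left(-1\right) = \frac{1}{1 + y} + \left(-4 + y^{2}\right) \left(-1\right) = \frac{1}{1 + y} - \left(-4 + y^{2}\right) = 4 + \frac{1}{1 + y} - y^{2}$)
$\left(C{\left(-17,170 \right)} + \frac{-16587 - 5594}{-2927 + 11289}\right) + \frac{1}{-9117 + 31181} = \left(\frac{5 - 170^{2} - 170^{3} + 4 \cdot 170}{1 + 170} + \frac{-16587 - 5594}{-2927 + 11289}\right) + \frac{1}{-9117 + 31181} = \left(\frac{5 - 28900 - 4913000 + 680}{171} - \frac{22181}{8362}\right) + \frac{1}{22064} = \left(\frac{1}{171} \left(-4941215\right) - \frac{22181}{8362}\right) + \frac{1}{22064} = \left(- \frac{4941215}{171} - \frac{22181}{8362}\right) + \frac{1}{22064} = - \frac{41322232781}{1429902} + \frac{1}{22064} = - \frac{455866871325041}{15774678864}$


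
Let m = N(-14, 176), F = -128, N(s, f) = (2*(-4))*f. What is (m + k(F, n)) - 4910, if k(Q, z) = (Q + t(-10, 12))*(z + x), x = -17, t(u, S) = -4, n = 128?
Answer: -20970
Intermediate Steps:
N(s, f) = -8*f
m = -1408 (m = -8*176 = -1408)
k(Q, z) = (-17 + z)*(-4 + Q) (k(Q, z) = (Q - 4)*(z - 17) = (-4 + Q)*(-17 + z) = (-17 + z)*(-4 + Q))
(m + k(F, n)) - 4910 = (-1408 + (68 - 17*(-128) - 4*128 - 128*128)) - 4910 = (-1408 + (68 + 2176 - 512 - 16384)) - 4910 = (-1408 - 14652) - 4910 = -16060 - 4910 = -20970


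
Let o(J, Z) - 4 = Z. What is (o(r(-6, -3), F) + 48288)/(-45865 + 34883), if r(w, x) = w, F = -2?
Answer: -24145/5491 ≈ -4.3972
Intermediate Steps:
o(J, Z) = 4 + Z
(o(r(-6, -3), F) + 48288)/(-45865 + 34883) = ((4 - 2) + 48288)/(-45865 + 34883) = (2 + 48288)/(-10982) = 48290*(-1/10982) = -24145/5491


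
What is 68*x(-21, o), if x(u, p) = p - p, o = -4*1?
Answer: 0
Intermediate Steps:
o = -4
x(u, p) = 0
68*x(-21, o) = 68*0 = 0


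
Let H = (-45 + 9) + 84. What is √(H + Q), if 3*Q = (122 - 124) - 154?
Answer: 2*I ≈ 2.0*I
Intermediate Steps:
Q = -52 (Q = ((122 - 124) - 154)/3 = (-2 - 154)/3 = (⅓)*(-156) = -52)
H = 48 (H = -36 + 84 = 48)
√(H + Q) = √(48 - 52) = √(-4) = 2*I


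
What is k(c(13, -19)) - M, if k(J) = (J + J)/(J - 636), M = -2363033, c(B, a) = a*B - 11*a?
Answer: 796342159/337 ≈ 2.3630e+6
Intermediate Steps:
c(B, a) = -11*a + B*a (c(B, a) = B*a - 11*a = -11*a + B*a)
k(J) = 2*J/(-636 + J) (k(J) = (2*J)/(-636 + J) = 2*J/(-636 + J))
k(c(13, -19)) - M = 2*(-19*(-11 + 13))/(-636 - 19*(-11 + 13)) - 1*(-2363033) = 2*(-19*2)/(-636 - 19*2) + 2363033 = 2*(-38)/(-636 - 38) + 2363033 = 2*(-38)/(-674) + 2363033 = 2*(-38)*(-1/674) + 2363033 = 38/337 + 2363033 = 796342159/337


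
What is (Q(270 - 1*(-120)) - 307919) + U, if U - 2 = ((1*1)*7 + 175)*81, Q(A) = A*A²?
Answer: 59025825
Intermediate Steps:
Q(A) = A³
U = 14744 (U = 2 + ((1*1)*7 + 175)*81 = 2 + (1*7 + 175)*81 = 2 + (7 + 175)*81 = 2 + 182*81 = 2 + 14742 = 14744)
(Q(270 - 1*(-120)) - 307919) + U = ((270 - 1*(-120))³ - 307919) + 14744 = ((270 + 120)³ - 307919) + 14744 = (390³ - 307919) + 14744 = (59319000 - 307919) + 14744 = 59011081 + 14744 = 59025825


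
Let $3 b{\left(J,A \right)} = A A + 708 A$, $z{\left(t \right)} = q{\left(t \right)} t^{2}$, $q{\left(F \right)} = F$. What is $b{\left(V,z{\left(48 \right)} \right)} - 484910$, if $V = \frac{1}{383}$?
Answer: $4102478290$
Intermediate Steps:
$V = \frac{1}{383} \approx 0.002611$
$z{\left(t \right)} = t^{3}$ ($z{\left(t \right)} = t t^{2} = t^{3}$)
$b{\left(J,A \right)} = 236 A + \frac{A^{2}}{3}$ ($b{\left(J,A \right)} = \frac{A A + 708 A}{3} = \frac{A^{2} + 708 A}{3} = 236 A + \frac{A^{2}}{3}$)
$b{\left(V,z{\left(48 \right)} \right)} - 484910 = \frac{48^{3} \left(708 + 48^{3}\right)}{3} - 484910 = \frac{1}{3} \cdot 110592 \left(708 + 110592\right) - 484910 = \frac{1}{3} \cdot 110592 \cdot 111300 - 484910 = 4102963200 - 484910 = 4102478290$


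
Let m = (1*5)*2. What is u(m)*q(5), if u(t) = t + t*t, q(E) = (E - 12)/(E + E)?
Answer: -77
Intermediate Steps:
q(E) = (-12 + E)/(2*E) (q(E) = (-12 + E)/((2*E)) = (-12 + E)*(1/(2*E)) = (-12 + E)/(2*E))
m = 10 (m = 5*2 = 10)
u(t) = t + t**2
u(m)*q(5) = (10*(1 + 10))*((1/2)*(-12 + 5)/5) = (10*11)*((1/2)*(1/5)*(-7)) = 110*(-7/10) = -77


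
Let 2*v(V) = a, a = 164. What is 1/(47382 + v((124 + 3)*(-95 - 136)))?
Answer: 1/47464 ≈ 2.1069e-5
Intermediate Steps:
v(V) = 82 (v(V) = (1/2)*164 = 82)
1/(47382 + v((124 + 3)*(-95 - 136))) = 1/(47382 + 82) = 1/47464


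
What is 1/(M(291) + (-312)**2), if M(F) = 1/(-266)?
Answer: 266/25893503 ≈ 1.0273e-5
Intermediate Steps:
M(F) = -1/266
1/(M(291) + (-312)**2) = 1/(-1/266 + (-312)**2) = 1/(-1/266 + 97344) = 1/(25893503/266) = 266/25893503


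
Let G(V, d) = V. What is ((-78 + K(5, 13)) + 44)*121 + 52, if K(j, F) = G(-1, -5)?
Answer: -4183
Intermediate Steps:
K(j, F) = -1
((-78 + K(5, 13)) + 44)*121 + 52 = ((-78 - 1) + 44)*121 + 52 = (-79 + 44)*121 + 52 = -35*121 + 52 = -4235 + 52 = -4183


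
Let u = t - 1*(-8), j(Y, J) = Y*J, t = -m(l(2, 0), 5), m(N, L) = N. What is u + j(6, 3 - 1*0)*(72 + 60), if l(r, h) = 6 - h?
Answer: 2378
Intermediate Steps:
t = -6 (t = -(6 - 1*0) = -(6 + 0) = -1*6 = -6)
j(Y, J) = J*Y
u = 2 (u = -6 - 1*(-8) = -6 + 8 = 2)
u + j(6, 3 - 1*0)*(72 + 60) = 2 + ((3 - 1*0)*6)*(72 + 60) = 2 + ((3 + 0)*6)*132 = 2 + (3*6)*132 = 2 + 18*132 = 2 + 2376 = 2378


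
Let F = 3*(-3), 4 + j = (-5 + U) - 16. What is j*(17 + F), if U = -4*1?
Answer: -232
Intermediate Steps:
U = -4
j = -29 (j = -4 + ((-5 - 4) - 16) = -4 + (-9 - 16) = -4 - 25 = -29)
F = -9
j*(17 + F) = -29*(17 - 9) = -29*8 = -232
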